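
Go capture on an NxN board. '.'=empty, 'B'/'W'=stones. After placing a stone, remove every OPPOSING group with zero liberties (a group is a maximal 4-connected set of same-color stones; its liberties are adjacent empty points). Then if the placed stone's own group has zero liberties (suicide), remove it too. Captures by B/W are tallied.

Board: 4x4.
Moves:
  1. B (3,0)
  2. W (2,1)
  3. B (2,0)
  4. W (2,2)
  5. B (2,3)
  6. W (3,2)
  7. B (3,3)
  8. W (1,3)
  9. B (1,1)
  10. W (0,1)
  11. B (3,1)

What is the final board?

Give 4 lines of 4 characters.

Answer: .W..
.B.W
BWW.
BBW.

Derivation:
Move 1: B@(3,0) -> caps B=0 W=0
Move 2: W@(2,1) -> caps B=0 W=0
Move 3: B@(2,0) -> caps B=0 W=0
Move 4: W@(2,2) -> caps B=0 W=0
Move 5: B@(2,3) -> caps B=0 W=0
Move 6: W@(3,2) -> caps B=0 W=0
Move 7: B@(3,3) -> caps B=0 W=0
Move 8: W@(1,3) -> caps B=0 W=2
Move 9: B@(1,1) -> caps B=0 W=2
Move 10: W@(0,1) -> caps B=0 W=2
Move 11: B@(3,1) -> caps B=0 W=2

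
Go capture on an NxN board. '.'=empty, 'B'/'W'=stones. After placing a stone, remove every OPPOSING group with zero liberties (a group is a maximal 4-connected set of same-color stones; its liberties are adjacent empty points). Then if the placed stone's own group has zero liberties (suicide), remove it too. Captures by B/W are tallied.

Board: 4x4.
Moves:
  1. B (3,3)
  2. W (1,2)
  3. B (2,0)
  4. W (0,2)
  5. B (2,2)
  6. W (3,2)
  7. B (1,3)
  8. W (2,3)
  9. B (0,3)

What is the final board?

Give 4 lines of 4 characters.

Answer: ..W.
..W.
B.BW
..W.

Derivation:
Move 1: B@(3,3) -> caps B=0 W=0
Move 2: W@(1,2) -> caps B=0 W=0
Move 3: B@(2,0) -> caps B=0 W=0
Move 4: W@(0,2) -> caps B=0 W=0
Move 5: B@(2,2) -> caps B=0 W=0
Move 6: W@(3,2) -> caps B=0 W=0
Move 7: B@(1,3) -> caps B=0 W=0
Move 8: W@(2,3) -> caps B=0 W=1
Move 9: B@(0,3) -> caps B=0 W=1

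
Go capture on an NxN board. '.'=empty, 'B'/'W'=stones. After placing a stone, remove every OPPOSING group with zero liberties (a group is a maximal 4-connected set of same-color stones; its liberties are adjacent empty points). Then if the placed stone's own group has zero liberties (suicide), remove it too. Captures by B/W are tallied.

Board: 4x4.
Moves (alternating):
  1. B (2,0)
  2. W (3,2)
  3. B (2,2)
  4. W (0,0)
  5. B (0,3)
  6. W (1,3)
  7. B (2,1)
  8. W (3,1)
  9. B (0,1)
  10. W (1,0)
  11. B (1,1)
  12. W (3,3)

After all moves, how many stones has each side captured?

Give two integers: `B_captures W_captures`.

Move 1: B@(2,0) -> caps B=0 W=0
Move 2: W@(3,2) -> caps B=0 W=0
Move 3: B@(2,2) -> caps B=0 W=0
Move 4: W@(0,0) -> caps B=0 W=0
Move 5: B@(0,3) -> caps B=0 W=0
Move 6: W@(1,3) -> caps B=0 W=0
Move 7: B@(2,1) -> caps B=0 W=0
Move 8: W@(3,1) -> caps B=0 W=0
Move 9: B@(0,1) -> caps B=0 W=0
Move 10: W@(1,0) -> caps B=0 W=0
Move 11: B@(1,1) -> caps B=2 W=0
Move 12: W@(3,3) -> caps B=2 W=0

Answer: 2 0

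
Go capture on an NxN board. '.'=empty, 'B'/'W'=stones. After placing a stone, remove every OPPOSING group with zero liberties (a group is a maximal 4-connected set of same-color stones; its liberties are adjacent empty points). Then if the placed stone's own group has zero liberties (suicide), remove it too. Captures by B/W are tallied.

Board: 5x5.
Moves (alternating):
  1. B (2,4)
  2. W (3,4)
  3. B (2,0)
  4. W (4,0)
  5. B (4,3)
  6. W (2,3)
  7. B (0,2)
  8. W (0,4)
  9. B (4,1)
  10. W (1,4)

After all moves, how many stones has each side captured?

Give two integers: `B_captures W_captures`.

Move 1: B@(2,4) -> caps B=0 W=0
Move 2: W@(3,4) -> caps B=0 W=0
Move 3: B@(2,0) -> caps B=0 W=0
Move 4: W@(4,0) -> caps B=0 W=0
Move 5: B@(4,3) -> caps B=0 W=0
Move 6: W@(2,3) -> caps B=0 W=0
Move 7: B@(0,2) -> caps B=0 W=0
Move 8: W@(0,4) -> caps B=0 W=0
Move 9: B@(4,1) -> caps B=0 W=0
Move 10: W@(1,4) -> caps B=0 W=1

Answer: 0 1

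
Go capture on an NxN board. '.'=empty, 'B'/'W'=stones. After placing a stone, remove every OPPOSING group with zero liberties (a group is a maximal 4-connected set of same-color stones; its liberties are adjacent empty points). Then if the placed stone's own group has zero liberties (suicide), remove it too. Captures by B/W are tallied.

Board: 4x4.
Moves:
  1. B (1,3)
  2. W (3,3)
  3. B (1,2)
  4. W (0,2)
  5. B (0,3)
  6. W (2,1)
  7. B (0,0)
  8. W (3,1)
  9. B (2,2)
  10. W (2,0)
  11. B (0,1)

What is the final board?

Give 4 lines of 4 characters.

Answer: BB.B
..BB
WWB.
.W.W

Derivation:
Move 1: B@(1,3) -> caps B=0 W=0
Move 2: W@(3,3) -> caps B=0 W=0
Move 3: B@(1,2) -> caps B=0 W=0
Move 4: W@(0,2) -> caps B=0 W=0
Move 5: B@(0,3) -> caps B=0 W=0
Move 6: W@(2,1) -> caps B=0 W=0
Move 7: B@(0,0) -> caps B=0 W=0
Move 8: W@(3,1) -> caps B=0 W=0
Move 9: B@(2,2) -> caps B=0 W=0
Move 10: W@(2,0) -> caps B=0 W=0
Move 11: B@(0,1) -> caps B=1 W=0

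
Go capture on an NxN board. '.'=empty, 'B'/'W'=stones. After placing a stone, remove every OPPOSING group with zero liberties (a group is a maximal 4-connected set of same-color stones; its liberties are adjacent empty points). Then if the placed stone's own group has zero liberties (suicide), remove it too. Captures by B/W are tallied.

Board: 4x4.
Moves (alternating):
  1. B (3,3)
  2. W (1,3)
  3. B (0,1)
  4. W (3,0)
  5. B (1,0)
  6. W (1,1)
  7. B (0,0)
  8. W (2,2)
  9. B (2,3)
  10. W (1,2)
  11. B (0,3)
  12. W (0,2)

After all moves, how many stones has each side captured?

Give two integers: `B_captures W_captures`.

Move 1: B@(3,3) -> caps B=0 W=0
Move 2: W@(1,3) -> caps B=0 W=0
Move 3: B@(0,1) -> caps B=0 W=0
Move 4: W@(3,0) -> caps B=0 W=0
Move 5: B@(1,0) -> caps B=0 W=0
Move 6: W@(1,1) -> caps B=0 W=0
Move 7: B@(0,0) -> caps B=0 W=0
Move 8: W@(2,2) -> caps B=0 W=0
Move 9: B@(2,3) -> caps B=0 W=0
Move 10: W@(1,2) -> caps B=0 W=0
Move 11: B@(0,3) -> caps B=0 W=0
Move 12: W@(0,2) -> caps B=0 W=1

Answer: 0 1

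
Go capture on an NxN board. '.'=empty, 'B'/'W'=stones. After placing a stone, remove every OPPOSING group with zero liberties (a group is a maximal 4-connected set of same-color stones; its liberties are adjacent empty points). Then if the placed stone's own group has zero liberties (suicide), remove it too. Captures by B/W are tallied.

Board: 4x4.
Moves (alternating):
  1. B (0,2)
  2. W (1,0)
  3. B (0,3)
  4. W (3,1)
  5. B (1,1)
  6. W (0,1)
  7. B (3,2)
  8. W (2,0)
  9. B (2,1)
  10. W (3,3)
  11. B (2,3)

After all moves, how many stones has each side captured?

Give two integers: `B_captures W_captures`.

Answer: 1 0

Derivation:
Move 1: B@(0,2) -> caps B=0 W=0
Move 2: W@(1,0) -> caps B=0 W=0
Move 3: B@(0,3) -> caps B=0 W=0
Move 4: W@(3,1) -> caps B=0 W=0
Move 5: B@(1,1) -> caps B=0 W=0
Move 6: W@(0,1) -> caps B=0 W=0
Move 7: B@(3,2) -> caps B=0 W=0
Move 8: W@(2,0) -> caps B=0 W=0
Move 9: B@(2,1) -> caps B=0 W=0
Move 10: W@(3,3) -> caps B=0 W=0
Move 11: B@(2,3) -> caps B=1 W=0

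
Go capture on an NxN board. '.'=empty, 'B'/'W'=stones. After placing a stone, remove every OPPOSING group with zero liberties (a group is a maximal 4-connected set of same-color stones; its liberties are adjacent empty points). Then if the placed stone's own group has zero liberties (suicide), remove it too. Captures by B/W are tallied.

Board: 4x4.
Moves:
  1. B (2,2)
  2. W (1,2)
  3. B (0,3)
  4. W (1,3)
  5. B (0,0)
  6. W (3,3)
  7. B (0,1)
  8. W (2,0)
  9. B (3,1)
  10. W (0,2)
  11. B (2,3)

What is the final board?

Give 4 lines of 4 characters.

Move 1: B@(2,2) -> caps B=0 W=0
Move 2: W@(1,2) -> caps B=0 W=0
Move 3: B@(0,3) -> caps B=0 W=0
Move 4: W@(1,3) -> caps B=0 W=0
Move 5: B@(0,0) -> caps B=0 W=0
Move 6: W@(3,3) -> caps B=0 W=0
Move 7: B@(0,1) -> caps B=0 W=0
Move 8: W@(2,0) -> caps B=0 W=0
Move 9: B@(3,1) -> caps B=0 W=0
Move 10: W@(0,2) -> caps B=0 W=1
Move 11: B@(2,3) -> caps B=0 W=1

Answer: BBW.
..WW
W.BB
.B.W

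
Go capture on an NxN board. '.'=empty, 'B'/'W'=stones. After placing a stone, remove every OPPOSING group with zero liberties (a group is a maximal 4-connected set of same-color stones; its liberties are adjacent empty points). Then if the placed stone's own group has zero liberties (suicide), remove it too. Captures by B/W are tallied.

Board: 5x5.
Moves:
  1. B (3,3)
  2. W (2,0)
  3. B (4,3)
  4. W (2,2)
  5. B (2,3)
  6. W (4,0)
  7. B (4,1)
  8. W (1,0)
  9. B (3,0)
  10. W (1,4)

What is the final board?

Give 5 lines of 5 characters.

Move 1: B@(3,3) -> caps B=0 W=0
Move 2: W@(2,0) -> caps B=0 W=0
Move 3: B@(4,3) -> caps B=0 W=0
Move 4: W@(2,2) -> caps B=0 W=0
Move 5: B@(2,3) -> caps B=0 W=0
Move 6: W@(4,0) -> caps B=0 W=0
Move 7: B@(4,1) -> caps B=0 W=0
Move 8: W@(1,0) -> caps B=0 W=0
Move 9: B@(3,0) -> caps B=1 W=0
Move 10: W@(1,4) -> caps B=1 W=0

Answer: .....
W...W
W.WB.
B..B.
.B.B.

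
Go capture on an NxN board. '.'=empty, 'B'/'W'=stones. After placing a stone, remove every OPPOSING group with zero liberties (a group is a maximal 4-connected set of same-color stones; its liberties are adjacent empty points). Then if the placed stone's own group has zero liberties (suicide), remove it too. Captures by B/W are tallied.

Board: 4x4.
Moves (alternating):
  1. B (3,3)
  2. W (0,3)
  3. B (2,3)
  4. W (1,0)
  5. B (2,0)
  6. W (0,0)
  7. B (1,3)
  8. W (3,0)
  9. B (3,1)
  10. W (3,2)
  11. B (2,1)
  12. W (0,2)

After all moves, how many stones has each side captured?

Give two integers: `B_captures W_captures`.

Move 1: B@(3,3) -> caps B=0 W=0
Move 2: W@(0,3) -> caps B=0 W=0
Move 3: B@(2,3) -> caps B=0 W=0
Move 4: W@(1,0) -> caps B=0 W=0
Move 5: B@(2,0) -> caps B=0 W=0
Move 6: W@(0,0) -> caps B=0 W=0
Move 7: B@(1,3) -> caps B=0 W=0
Move 8: W@(3,0) -> caps B=0 W=0
Move 9: B@(3,1) -> caps B=1 W=0
Move 10: W@(3,2) -> caps B=1 W=0
Move 11: B@(2,1) -> caps B=1 W=0
Move 12: W@(0,2) -> caps B=1 W=0

Answer: 1 0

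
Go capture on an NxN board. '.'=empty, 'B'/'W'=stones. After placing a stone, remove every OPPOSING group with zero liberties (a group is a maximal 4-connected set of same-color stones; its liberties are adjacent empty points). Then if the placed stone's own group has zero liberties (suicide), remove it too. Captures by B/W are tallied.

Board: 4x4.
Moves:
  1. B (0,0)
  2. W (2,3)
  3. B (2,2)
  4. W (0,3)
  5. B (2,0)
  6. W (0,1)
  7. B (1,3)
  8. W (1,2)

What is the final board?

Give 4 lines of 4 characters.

Move 1: B@(0,0) -> caps B=0 W=0
Move 2: W@(2,3) -> caps B=0 W=0
Move 3: B@(2,2) -> caps B=0 W=0
Move 4: W@(0,3) -> caps B=0 W=0
Move 5: B@(2,0) -> caps B=0 W=0
Move 6: W@(0,1) -> caps B=0 W=0
Move 7: B@(1,3) -> caps B=0 W=0
Move 8: W@(1,2) -> caps B=0 W=1

Answer: BW.W
..W.
B.BW
....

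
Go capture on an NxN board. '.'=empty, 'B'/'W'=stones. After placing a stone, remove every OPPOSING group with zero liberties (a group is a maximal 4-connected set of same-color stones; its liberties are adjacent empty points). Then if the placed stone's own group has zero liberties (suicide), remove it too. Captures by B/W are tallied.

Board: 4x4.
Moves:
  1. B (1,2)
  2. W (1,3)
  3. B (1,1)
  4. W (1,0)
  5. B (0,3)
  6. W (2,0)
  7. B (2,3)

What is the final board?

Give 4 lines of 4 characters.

Move 1: B@(1,2) -> caps B=0 W=0
Move 2: W@(1,3) -> caps B=0 W=0
Move 3: B@(1,1) -> caps B=0 W=0
Move 4: W@(1,0) -> caps B=0 W=0
Move 5: B@(0,3) -> caps B=0 W=0
Move 6: W@(2,0) -> caps B=0 W=0
Move 7: B@(2,3) -> caps B=1 W=0

Answer: ...B
WBB.
W..B
....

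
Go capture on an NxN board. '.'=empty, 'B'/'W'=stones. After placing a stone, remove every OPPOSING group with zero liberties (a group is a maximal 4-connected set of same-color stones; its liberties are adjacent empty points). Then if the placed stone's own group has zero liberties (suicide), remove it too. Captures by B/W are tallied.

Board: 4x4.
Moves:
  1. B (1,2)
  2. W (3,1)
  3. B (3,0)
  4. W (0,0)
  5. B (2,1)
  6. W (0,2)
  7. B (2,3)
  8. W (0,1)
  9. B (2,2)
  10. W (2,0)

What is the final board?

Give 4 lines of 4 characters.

Answer: WWW.
..B.
WBBB
.W..

Derivation:
Move 1: B@(1,2) -> caps B=0 W=0
Move 2: W@(3,1) -> caps B=0 W=0
Move 3: B@(3,0) -> caps B=0 W=0
Move 4: W@(0,0) -> caps B=0 W=0
Move 5: B@(2,1) -> caps B=0 W=0
Move 6: W@(0,2) -> caps B=0 W=0
Move 7: B@(2,3) -> caps B=0 W=0
Move 8: W@(0,1) -> caps B=0 W=0
Move 9: B@(2,2) -> caps B=0 W=0
Move 10: W@(2,0) -> caps B=0 W=1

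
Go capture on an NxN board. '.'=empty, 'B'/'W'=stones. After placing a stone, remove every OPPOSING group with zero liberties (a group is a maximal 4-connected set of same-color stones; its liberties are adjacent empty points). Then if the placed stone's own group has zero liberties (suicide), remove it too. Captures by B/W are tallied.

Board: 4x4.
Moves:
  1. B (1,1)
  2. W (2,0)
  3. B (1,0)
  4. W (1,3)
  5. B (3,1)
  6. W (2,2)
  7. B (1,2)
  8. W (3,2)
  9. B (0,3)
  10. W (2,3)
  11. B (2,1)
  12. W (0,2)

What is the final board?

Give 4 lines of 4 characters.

Answer: ..W.
BBBW
WBWW
.BW.

Derivation:
Move 1: B@(1,1) -> caps B=0 W=0
Move 2: W@(2,0) -> caps B=0 W=0
Move 3: B@(1,0) -> caps B=0 W=0
Move 4: W@(1,3) -> caps B=0 W=0
Move 5: B@(3,1) -> caps B=0 W=0
Move 6: W@(2,2) -> caps B=0 W=0
Move 7: B@(1,2) -> caps B=0 W=0
Move 8: W@(3,2) -> caps B=0 W=0
Move 9: B@(0,3) -> caps B=0 W=0
Move 10: W@(2,3) -> caps B=0 W=0
Move 11: B@(2,1) -> caps B=0 W=0
Move 12: W@(0,2) -> caps B=0 W=1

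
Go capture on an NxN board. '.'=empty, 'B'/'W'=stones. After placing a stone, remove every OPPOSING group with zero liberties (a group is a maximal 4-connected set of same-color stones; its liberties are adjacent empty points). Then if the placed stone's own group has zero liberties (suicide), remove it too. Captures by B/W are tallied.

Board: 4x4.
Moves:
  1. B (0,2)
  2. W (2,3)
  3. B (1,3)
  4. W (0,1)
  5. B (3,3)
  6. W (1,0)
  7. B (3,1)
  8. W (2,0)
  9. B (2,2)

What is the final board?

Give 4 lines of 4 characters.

Answer: .WB.
W..B
W.B.
.B.B

Derivation:
Move 1: B@(0,2) -> caps B=0 W=0
Move 2: W@(2,3) -> caps B=0 W=0
Move 3: B@(1,3) -> caps B=0 W=0
Move 4: W@(0,1) -> caps B=0 W=0
Move 5: B@(3,3) -> caps B=0 W=0
Move 6: W@(1,0) -> caps B=0 W=0
Move 7: B@(3,1) -> caps B=0 W=0
Move 8: W@(2,0) -> caps B=0 W=0
Move 9: B@(2,2) -> caps B=1 W=0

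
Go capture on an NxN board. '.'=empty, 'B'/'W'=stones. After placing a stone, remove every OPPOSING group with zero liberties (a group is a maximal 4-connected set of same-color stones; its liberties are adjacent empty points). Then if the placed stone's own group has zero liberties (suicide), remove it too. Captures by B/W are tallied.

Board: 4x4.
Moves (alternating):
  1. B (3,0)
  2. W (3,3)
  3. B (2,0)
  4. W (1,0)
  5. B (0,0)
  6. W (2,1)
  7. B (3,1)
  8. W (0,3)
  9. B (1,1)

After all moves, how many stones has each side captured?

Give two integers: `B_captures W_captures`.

Answer: 1 0

Derivation:
Move 1: B@(3,0) -> caps B=0 W=0
Move 2: W@(3,3) -> caps B=0 W=0
Move 3: B@(2,0) -> caps B=0 W=0
Move 4: W@(1,0) -> caps B=0 W=0
Move 5: B@(0,0) -> caps B=0 W=0
Move 6: W@(2,1) -> caps B=0 W=0
Move 7: B@(3,1) -> caps B=0 W=0
Move 8: W@(0,3) -> caps B=0 W=0
Move 9: B@(1,1) -> caps B=1 W=0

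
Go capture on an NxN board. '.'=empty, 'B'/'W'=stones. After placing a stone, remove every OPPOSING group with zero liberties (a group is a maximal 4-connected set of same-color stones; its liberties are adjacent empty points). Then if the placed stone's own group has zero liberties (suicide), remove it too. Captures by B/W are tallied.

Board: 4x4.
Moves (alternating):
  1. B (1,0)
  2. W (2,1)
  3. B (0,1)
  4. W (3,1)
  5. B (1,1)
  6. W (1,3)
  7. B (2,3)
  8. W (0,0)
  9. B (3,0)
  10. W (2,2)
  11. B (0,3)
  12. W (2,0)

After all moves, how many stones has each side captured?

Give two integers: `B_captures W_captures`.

Move 1: B@(1,0) -> caps B=0 W=0
Move 2: W@(2,1) -> caps B=0 W=0
Move 3: B@(0,1) -> caps B=0 W=0
Move 4: W@(3,1) -> caps B=0 W=0
Move 5: B@(1,1) -> caps B=0 W=0
Move 6: W@(1,3) -> caps B=0 W=0
Move 7: B@(2,3) -> caps B=0 W=0
Move 8: W@(0,0) -> caps B=0 W=0
Move 9: B@(3,0) -> caps B=0 W=0
Move 10: W@(2,2) -> caps B=0 W=0
Move 11: B@(0,3) -> caps B=0 W=0
Move 12: W@(2,0) -> caps B=0 W=1

Answer: 0 1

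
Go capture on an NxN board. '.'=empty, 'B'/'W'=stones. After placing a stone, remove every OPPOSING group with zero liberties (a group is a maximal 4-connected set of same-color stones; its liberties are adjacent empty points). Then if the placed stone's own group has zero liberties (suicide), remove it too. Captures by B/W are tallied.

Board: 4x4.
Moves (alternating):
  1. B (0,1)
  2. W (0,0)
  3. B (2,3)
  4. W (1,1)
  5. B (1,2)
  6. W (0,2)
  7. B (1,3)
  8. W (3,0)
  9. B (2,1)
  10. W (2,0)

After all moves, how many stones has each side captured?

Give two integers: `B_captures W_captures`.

Answer: 0 1

Derivation:
Move 1: B@(0,1) -> caps B=0 W=0
Move 2: W@(0,0) -> caps B=0 W=0
Move 3: B@(2,3) -> caps B=0 W=0
Move 4: W@(1,1) -> caps B=0 W=0
Move 5: B@(1,2) -> caps B=0 W=0
Move 6: W@(0,2) -> caps B=0 W=1
Move 7: B@(1,3) -> caps B=0 W=1
Move 8: W@(3,0) -> caps B=0 W=1
Move 9: B@(2,1) -> caps B=0 W=1
Move 10: W@(2,0) -> caps B=0 W=1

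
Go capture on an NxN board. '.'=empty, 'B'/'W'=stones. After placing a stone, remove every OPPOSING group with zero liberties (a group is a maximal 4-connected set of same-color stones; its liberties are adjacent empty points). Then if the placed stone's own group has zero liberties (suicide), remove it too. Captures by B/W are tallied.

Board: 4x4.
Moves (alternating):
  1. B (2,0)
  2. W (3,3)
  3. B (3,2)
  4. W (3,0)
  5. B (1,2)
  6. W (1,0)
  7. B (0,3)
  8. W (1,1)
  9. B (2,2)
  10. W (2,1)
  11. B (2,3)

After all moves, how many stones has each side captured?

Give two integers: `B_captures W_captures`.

Answer: 1 1

Derivation:
Move 1: B@(2,0) -> caps B=0 W=0
Move 2: W@(3,3) -> caps B=0 W=0
Move 3: B@(3,2) -> caps B=0 W=0
Move 4: W@(3,0) -> caps B=0 W=0
Move 5: B@(1,2) -> caps B=0 W=0
Move 6: W@(1,0) -> caps B=0 W=0
Move 7: B@(0,3) -> caps B=0 W=0
Move 8: W@(1,1) -> caps B=0 W=0
Move 9: B@(2,2) -> caps B=0 W=0
Move 10: W@(2,1) -> caps B=0 W=1
Move 11: B@(2,3) -> caps B=1 W=1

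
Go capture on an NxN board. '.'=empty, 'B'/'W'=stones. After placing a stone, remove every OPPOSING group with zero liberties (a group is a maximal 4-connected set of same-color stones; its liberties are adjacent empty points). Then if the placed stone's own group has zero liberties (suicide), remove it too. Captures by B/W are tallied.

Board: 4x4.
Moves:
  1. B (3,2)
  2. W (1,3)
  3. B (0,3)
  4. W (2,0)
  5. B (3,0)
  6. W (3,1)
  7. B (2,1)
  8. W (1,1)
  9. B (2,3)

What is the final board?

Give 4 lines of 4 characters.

Move 1: B@(3,2) -> caps B=0 W=0
Move 2: W@(1,3) -> caps B=0 W=0
Move 3: B@(0,3) -> caps B=0 W=0
Move 4: W@(2,0) -> caps B=0 W=0
Move 5: B@(3,0) -> caps B=0 W=0
Move 6: W@(3,1) -> caps B=0 W=1
Move 7: B@(2,1) -> caps B=0 W=1
Move 8: W@(1,1) -> caps B=0 W=1
Move 9: B@(2,3) -> caps B=0 W=1

Answer: ...B
.W.W
WB.B
.WB.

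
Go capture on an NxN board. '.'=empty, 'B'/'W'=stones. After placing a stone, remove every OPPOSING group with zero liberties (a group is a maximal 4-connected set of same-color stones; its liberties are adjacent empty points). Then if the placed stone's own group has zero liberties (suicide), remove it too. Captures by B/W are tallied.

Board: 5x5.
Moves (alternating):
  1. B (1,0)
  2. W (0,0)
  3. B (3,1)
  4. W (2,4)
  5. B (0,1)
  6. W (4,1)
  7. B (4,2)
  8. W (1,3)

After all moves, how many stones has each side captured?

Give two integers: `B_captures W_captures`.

Move 1: B@(1,0) -> caps B=0 W=0
Move 2: W@(0,0) -> caps B=0 W=0
Move 3: B@(3,1) -> caps B=0 W=0
Move 4: W@(2,4) -> caps B=0 W=0
Move 5: B@(0,1) -> caps B=1 W=0
Move 6: W@(4,1) -> caps B=1 W=0
Move 7: B@(4,2) -> caps B=1 W=0
Move 8: W@(1,3) -> caps B=1 W=0

Answer: 1 0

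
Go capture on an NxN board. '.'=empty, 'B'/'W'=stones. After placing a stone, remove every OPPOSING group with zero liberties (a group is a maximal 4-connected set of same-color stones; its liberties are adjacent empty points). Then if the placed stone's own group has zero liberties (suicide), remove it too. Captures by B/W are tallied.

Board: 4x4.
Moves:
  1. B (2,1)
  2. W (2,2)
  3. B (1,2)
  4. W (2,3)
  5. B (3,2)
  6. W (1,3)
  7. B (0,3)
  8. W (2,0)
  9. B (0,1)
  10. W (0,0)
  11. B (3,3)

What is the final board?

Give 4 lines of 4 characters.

Answer: WB.B
..B.
WB..
..BB

Derivation:
Move 1: B@(2,1) -> caps B=0 W=0
Move 2: W@(2,2) -> caps B=0 W=0
Move 3: B@(1,2) -> caps B=0 W=0
Move 4: W@(2,3) -> caps B=0 W=0
Move 5: B@(3,2) -> caps B=0 W=0
Move 6: W@(1,3) -> caps B=0 W=0
Move 7: B@(0,3) -> caps B=0 W=0
Move 8: W@(2,0) -> caps B=0 W=0
Move 9: B@(0,1) -> caps B=0 W=0
Move 10: W@(0,0) -> caps B=0 W=0
Move 11: B@(3,3) -> caps B=3 W=0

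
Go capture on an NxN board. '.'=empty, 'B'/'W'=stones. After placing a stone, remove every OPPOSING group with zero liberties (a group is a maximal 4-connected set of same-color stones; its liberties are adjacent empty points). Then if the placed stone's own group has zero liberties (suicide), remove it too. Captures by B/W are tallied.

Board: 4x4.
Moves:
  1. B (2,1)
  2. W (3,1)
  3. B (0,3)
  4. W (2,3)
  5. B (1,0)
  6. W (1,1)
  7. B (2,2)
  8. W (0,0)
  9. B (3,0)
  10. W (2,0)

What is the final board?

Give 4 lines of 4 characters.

Move 1: B@(2,1) -> caps B=0 W=0
Move 2: W@(3,1) -> caps B=0 W=0
Move 3: B@(0,3) -> caps B=0 W=0
Move 4: W@(2,3) -> caps B=0 W=0
Move 5: B@(1,0) -> caps B=0 W=0
Move 6: W@(1,1) -> caps B=0 W=0
Move 7: B@(2,2) -> caps B=0 W=0
Move 8: W@(0,0) -> caps B=0 W=0
Move 9: B@(3,0) -> caps B=0 W=0
Move 10: W@(2,0) -> caps B=0 W=2

Answer: W..B
.W..
WBBW
.W..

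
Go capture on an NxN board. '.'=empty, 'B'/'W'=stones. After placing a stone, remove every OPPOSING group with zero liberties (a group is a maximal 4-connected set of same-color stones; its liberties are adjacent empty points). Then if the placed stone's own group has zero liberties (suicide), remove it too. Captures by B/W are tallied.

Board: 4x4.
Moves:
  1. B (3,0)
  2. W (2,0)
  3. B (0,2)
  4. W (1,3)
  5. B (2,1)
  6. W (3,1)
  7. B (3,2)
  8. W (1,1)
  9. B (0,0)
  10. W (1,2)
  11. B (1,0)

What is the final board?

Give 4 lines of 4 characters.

Move 1: B@(3,0) -> caps B=0 W=0
Move 2: W@(2,0) -> caps B=0 W=0
Move 3: B@(0,2) -> caps B=0 W=0
Move 4: W@(1,3) -> caps B=0 W=0
Move 5: B@(2,1) -> caps B=0 W=0
Move 6: W@(3,1) -> caps B=0 W=1
Move 7: B@(3,2) -> caps B=0 W=1
Move 8: W@(1,1) -> caps B=0 W=1
Move 9: B@(0,0) -> caps B=0 W=1
Move 10: W@(1,2) -> caps B=0 W=1
Move 11: B@(1,0) -> caps B=0 W=1

Answer: B.B.
BWWW
WB..
.WB.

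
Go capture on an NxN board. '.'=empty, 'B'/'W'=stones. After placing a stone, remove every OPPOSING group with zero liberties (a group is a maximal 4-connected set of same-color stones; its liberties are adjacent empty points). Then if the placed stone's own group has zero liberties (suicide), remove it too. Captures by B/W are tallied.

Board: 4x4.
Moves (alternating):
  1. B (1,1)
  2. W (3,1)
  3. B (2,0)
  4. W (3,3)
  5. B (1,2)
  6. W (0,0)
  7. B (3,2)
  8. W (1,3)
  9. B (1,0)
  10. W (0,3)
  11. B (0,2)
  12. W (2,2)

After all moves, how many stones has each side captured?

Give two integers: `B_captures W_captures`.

Answer: 0 1

Derivation:
Move 1: B@(1,1) -> caps B=0 W=0
Move 2: W@(3,1) -> caps B=0 W=0
Move 3: B@(2,0) -> caps B=0 W=0
Move 4: W@(3,3) -> caps B=0 W=0
Move 5: B@(1,2) -> caps B=0 W=0
Move 6: W@(0,0) -> caps B=0 W=0
Move 7: B@(3,2) -> caps B=0 W=0
Move 8: W@(1,3) -> caps B=0 W=0
Move 9: B@(1,0) -> caps B=0 W=0
Move 10: W@(0,3) -> caps B=0 W=0
Move 11: B@(0,2) -> caps B=0 W=0
Move 12: W@(2,2) -> caps B=0 W=1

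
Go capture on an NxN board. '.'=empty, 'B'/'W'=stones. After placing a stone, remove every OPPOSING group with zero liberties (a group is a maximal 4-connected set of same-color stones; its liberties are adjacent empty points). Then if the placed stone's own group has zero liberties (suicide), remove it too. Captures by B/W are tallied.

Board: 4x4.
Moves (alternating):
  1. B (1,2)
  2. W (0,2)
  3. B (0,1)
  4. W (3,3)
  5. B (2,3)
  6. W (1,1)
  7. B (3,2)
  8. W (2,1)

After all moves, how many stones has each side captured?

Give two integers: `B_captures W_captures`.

Move 1: B@(1,2) -> caps B=0 W=0
Move 2: W@(0,2) -> caps B=0 W=0
Move 3: B@(0,1) -> caps B=0 W=0
Move 4: W@(3,3) -> caps B=0 W=0
Move 5: B@(2,3) -> caps B=0 W=0
Move 6: W@(1,1) -> caps B=0 W=0
Move 7: B@(3,2) -> caps B=1 W=0
Move 8: W@(2,1) -> caps B=1 W=0

Answer: 1 0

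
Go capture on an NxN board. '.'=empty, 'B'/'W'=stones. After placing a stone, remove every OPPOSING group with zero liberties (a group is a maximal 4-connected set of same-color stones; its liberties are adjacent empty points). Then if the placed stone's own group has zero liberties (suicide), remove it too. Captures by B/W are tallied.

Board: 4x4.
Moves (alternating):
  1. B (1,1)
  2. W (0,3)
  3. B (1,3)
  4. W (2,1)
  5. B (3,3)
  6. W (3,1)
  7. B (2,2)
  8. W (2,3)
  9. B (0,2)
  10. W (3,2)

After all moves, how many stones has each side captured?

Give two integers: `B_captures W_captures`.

Move 1: B@(1,1) -> caps B=0 W=0
Move 2: W@(0,3) -> caps B=0 W=0
Move 3: B@(1,3) -> caps B=0 W=0
Move 4: W@(2,1) -> caps B=0 W=0
Move 5: B@(3,3) -> caps B=0 W=0
Move 6: W@(3,1) -> caps B=0 W=0
Move 7: B@(2,2) -> caps B=0 W=0
Move 8: W@(2,3) -> caps B=0 W=0
Move 9: B@(0,2) -> caps B=1 W=0
Move 10: W@(3,2) -> caps B=1 W=0

Answer: 1 0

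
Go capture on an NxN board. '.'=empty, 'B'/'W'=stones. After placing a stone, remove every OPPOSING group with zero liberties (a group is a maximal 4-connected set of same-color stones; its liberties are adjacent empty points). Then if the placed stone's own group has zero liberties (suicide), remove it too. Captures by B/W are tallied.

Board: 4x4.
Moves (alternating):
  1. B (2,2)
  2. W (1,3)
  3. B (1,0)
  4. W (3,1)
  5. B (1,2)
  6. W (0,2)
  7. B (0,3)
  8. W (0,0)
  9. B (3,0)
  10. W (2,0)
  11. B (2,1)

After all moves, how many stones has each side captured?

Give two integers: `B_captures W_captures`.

Move 1: B@(2,2) -> caps B=0 W=0
Move 2: W@(1,3) -> caps B=0 W=0
Move 3: B@(1,0) -> caps B=0 W=0
Move 4: W@(3,1) -> caps B=0 W=0
Move 5: B@(1,2) -> caps B=0 W=0
Move 6: W@(0,2) -> caps B=0 W=0
Move 7: B@(0,3) -> caps B=0 W=0
Move 8: W@(0,0) -> caps B=0 W=0
Move 9: B@(3,0) -> caps B=0 W=0
Move 10: W@(2,0) -> caps B=0 W=1
Move 11: B@(2,1) -> caps B=0 W=1

Answer: 0 1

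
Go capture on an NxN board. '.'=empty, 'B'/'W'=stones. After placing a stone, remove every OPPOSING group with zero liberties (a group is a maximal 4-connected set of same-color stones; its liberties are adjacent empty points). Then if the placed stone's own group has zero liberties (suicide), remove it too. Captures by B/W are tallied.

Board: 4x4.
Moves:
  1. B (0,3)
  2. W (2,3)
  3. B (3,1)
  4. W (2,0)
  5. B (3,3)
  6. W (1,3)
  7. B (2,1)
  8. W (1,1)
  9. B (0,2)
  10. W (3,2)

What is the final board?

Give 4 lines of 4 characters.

Answer: ..BB
.W.W
WB.W
.BW.

Derivation:
Move 1: B@(0,3) -> caps B=0 W=0
Move 2: W@(2,3) -> caps B=0 W=0
Move 3: B@(3,1) -> caps B=0 W=0
Move 4: W@(2,0) -> caps B=0 W=0
Move 5: B@(3,3) -> caps B=0 W=0
Move 6: W@(1,3) -> caps B=0 W=0
Move 7: B@(2,1) -> caps B=0 W=0
Move 8: W@(1,1) -> caps B=0 W=0
Move 9: B@(0,2) -> caps B=0 W=0
Move 10: W@(3,2) -> caps B=0 W=1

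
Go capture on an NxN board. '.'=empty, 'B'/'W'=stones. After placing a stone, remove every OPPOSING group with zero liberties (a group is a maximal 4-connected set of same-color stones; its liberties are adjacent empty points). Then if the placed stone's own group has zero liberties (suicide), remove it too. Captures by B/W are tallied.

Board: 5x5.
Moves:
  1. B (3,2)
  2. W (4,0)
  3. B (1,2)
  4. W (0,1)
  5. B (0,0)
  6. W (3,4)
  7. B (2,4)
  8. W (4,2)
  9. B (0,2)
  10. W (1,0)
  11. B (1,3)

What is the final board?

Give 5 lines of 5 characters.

Answer: .WB..
W.BB.
....B
..B.W
W.W..

Derivation:
Move 1: B@(3,2) -> caps B=0 W=0
Move 2: W@(4,0) -> caps B=0 W=0
Move 3: B@(1,2) -> caps B=0 W=0
Move 4: W@(0,1) -> caps B=0 W=0
Move 5: B@(0,0) -> caps B=0 W=0
Move 6: W@(3,4) -> caps B=0 W=0
Move 7: B@(2,4) -> caps B=0 W=0
Move 8: W@(4,2) -> caps B=0 W=0
Move 9: B@(0,2) -> caps B=0 W=0
Move 10: W@(1,0) -> caps B=0 W=1
Move 11: B@(1,3) -> caps B=0 W=1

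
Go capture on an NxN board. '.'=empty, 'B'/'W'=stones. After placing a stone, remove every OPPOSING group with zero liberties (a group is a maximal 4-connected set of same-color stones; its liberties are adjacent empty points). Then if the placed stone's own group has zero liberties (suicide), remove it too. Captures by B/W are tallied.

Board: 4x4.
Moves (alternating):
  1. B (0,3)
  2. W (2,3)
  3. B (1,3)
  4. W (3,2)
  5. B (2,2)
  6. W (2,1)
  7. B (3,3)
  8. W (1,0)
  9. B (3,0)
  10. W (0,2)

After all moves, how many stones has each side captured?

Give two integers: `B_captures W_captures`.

Answer: 1 0

Derivation:
Move 1: B@(0,3) -> caps B=0 W=0
Move 2: W@(2,3) -> caps B=0 W=0
Move 3: B@(1,3) -> caps B=0 W=0
Move 4: W@(3,2) -> caps B=0 W=0
Move 5: B@(2,2) -> caps B=0 W=0
Move 6: W@(2,1) -> caps B=0 W=0
Move 7: B@(3,3) -> caps B=1 W=0
Move 8: W@(1,0) -> caps B=1 W=0
Move 9: B@(3,0) -> caps B=1 W=0
Move 10: W@(0,2) -> caps B=1 W=0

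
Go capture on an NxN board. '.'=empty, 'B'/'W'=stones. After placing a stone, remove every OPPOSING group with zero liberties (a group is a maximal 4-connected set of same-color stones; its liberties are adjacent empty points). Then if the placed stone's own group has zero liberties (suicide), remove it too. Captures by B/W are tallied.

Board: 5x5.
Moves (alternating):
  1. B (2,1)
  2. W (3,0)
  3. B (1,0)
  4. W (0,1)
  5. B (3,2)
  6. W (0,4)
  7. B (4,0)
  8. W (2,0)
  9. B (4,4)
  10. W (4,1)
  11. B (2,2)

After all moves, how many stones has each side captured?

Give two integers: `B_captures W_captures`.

Move 1: B@(2,1) -> caps B=0 W=0
Move 2: W@(3,0) -> caps B=0 W=0
Move 3: B@(1,0) -> caps B=0 W=0
Move 4: W@(0,1) -> caps B=0 W=0
Move 5: B@(3,2) -> caps B=0 W=0
Move 6: W@(0,4) -> caps B=0 W=0
Move 7: B@(4,0) -> caps B=0 W=0
Move 8: W@(2,0) -> caps B=0 W=0
Move 9: B@(4,4) -> caps B=0 W=0
Move 10: W@(4,1) -> caps B=0 W=1
Move 11: B@(2,2) -> caps B=0 W=1

Answer: 0 1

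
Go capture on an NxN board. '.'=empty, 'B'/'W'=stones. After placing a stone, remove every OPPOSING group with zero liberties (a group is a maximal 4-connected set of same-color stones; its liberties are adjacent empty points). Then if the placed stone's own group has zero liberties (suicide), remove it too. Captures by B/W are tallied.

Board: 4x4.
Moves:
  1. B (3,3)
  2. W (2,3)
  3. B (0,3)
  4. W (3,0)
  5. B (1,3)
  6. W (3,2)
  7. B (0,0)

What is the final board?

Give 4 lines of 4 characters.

Move 1: B@(3,3) -> caps B=0 W=0
Move 2: W@(2,3) -> caps B=0 W=0
Move 3: B@(0,3) -> caps B=0 W=0
Move 4: W@(3,0) -> caps B=0 W=0
Move 5: B@(1,3) -> caps B=0 W=0
Move 6: W@(3,2) -> caps B=0 W=1
Move 7: B@(0,0) -> caps B=0 W=1

Answer: B..B
...B
...W
W.W.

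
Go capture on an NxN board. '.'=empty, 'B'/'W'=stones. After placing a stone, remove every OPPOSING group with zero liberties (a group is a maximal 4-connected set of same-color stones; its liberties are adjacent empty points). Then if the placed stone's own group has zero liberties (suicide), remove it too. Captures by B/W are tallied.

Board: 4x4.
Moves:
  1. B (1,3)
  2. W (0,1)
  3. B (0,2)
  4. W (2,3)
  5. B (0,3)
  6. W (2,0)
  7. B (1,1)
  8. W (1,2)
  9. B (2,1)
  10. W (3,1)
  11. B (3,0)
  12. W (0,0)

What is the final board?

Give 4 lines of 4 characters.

Move 1: B@(1,3) -> caps B=0 W=0
Move 2: W@(0,1) -> caps B=0 W=0
Move 3: B@(0,2) -> caps B=0 W=0
Move 4: W@(2,3) -> caps B=0 W=0
Move 5: B@(0,3) -> caps B=0 W=0
Move 6: W@(2,0) -> caps B=0 W=0
Move 7: B@(1,1) -> caps B=0 W=0
Move 8: W@(1,2) -> caps B=0 W=3
Move 9: B@(2,1) -> caps B=0 W=3
Move 10: W@(3,1) -> caps B=0 W=3
Move 11: B@(3,0) -> caps B=0 W=3
Move 12: W@(0,0) -> caps B=0 W=3

Answer: WW..
.BW.
WB.W
.W..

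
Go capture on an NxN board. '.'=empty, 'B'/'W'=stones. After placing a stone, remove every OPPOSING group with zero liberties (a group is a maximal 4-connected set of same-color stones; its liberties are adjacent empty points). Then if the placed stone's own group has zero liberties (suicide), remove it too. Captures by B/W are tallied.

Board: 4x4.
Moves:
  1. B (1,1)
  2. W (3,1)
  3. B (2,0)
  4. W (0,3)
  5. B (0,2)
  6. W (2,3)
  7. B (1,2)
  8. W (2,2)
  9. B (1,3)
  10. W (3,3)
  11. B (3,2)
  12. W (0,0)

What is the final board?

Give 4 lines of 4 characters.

Answer: W.B.
.BBB
B.WW
.W.W

Derivation:
Move 1: B@(1,1) -> caps B=0 W=0
Move 2: W@(3,1) -> caps B=0 W=0
Move 3: B@(2,0) -> caps B=0 W=0
Move 4: W@(0,3) -> caps B=0 W=0
Move 5: B@(0,2) -> caps B=0 W=0
Move 6: W@(2,3) -> caps B=0 W=0
Move 7: B@(1,2) -> caps B=0 W=0
Move 8: W@(2,2) -> caps B=0 W=0
Move 9: B@(1,3) -> caps B=1 W=0
Move 10: W@(3,3) -> caps B=1 W=0
Move 11: B@(3,2) -> caps B=1 W=0
Move 12: W@(0,0) -> caps B=1 W=0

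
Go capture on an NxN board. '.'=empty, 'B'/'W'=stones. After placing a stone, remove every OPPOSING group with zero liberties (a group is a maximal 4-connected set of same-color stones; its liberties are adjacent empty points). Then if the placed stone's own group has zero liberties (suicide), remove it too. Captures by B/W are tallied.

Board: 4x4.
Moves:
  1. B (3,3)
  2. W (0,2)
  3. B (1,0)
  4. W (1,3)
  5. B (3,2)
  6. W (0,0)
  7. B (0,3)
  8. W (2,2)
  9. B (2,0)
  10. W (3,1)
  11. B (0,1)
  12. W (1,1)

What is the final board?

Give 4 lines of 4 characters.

Answer: .BW.
BW.W
B.W.
.WBB

Derivation:
Move 1: B@(3,3) -> caps B=0 W=0
Move 2: W@(0,2) -> caps B=0 W=0
Move 3: B@(1,0) -> caps B=0 W=0
Move 4: W@(1,3) -> caps B=0 W=0
Move 5: B@(3,2) -> caps B=0 W=0
Move 6: W@(0,0) -> caps B=0 W=0
Move 7: B@(0,3) -> caps B=0 W=0
Move 8: W@(2,2) -> caps B=0 W=0
Move 9: B@(2,0) -> caps B=0 W=0
Move 10: W@(3,1) -> caps B=0 W=0
Move 11: B@(0,1) -> caps B=1 W=0
Move 12: W@(1,1) -> caps B=1 W=0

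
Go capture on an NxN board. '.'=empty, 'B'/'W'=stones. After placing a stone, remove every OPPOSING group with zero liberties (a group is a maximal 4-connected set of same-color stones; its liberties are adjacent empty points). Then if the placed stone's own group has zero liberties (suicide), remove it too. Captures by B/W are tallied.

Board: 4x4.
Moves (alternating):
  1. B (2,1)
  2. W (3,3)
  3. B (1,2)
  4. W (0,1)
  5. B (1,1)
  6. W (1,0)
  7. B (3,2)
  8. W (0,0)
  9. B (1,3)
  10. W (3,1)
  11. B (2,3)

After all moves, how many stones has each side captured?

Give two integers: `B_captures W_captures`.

Move 1: B@(2,1) -> caps B=0 W=0
Move 2: W@(3,3) -> caps B=0 W=0
Move 3: B@(1,2) -> caps B=0 W=0
Move 4: W@(0,1) -> caps B=0 W=0
Move 5: B@(1,1) -> caps B=0 W=0
Move 6: W@(1,0) -> caps B=0 W=0
Move 7: B@(3,2) -> caps B=0 W=0
Move 8: W@(0,0) -> caps B=0 W=0
Move 9: B@(1,3) -> caps B=0 W=0
Move 10: W@(3,1) -> caps B=0 W=0
Move 11: B@(2,3) -> caps B=1 W=0

Answer: 1 0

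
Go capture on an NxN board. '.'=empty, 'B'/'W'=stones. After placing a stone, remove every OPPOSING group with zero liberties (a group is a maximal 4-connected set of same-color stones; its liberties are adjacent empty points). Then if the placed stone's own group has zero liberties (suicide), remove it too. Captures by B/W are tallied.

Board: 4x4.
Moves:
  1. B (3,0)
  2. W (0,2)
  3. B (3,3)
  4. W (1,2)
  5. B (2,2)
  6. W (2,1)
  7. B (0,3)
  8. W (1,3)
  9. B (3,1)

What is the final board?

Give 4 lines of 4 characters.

Answer: ..W.
..WW
.WB.
BB.B

Derivation:
Move 1: B@(3,0) -> caps B=0 W=0
Move 2: W@(0,2) -> caps B=0 W=0
Move 3: B@(3,3) -> caps B=0 W=0
Move 4: W@(1,2) -> caps B=0 W=0
Move 5: B@(2,2) -> caps B=0 W=0
Move 6: W@(2,1) -> caps B=0 W=0
Move 7: B@(0,3) -> caps B=0 W=0
Move 8: W@(1,3) -> caps B=0 W=1
Move 9: B@(3,1) -> caps B=0 W=1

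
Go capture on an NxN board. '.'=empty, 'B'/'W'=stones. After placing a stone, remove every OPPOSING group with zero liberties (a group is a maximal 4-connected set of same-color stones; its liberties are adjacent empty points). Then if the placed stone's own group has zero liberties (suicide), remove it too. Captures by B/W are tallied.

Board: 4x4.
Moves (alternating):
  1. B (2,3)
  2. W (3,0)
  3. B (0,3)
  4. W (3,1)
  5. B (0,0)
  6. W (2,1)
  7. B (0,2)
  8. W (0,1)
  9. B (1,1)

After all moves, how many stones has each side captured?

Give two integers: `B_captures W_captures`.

Move 1: B@(2,3) -> caps B=0 W=0
Move 2: W@(3,0) -> caps B=0 W=0
Move 3: B@(0,3) -> caps B=0 W=0
Move 4: W@(3,1) -> caps B=0 W=0
Move 5: B@(0,0) -> caps B=0 W=0
Move 6: W@(2,1) -> caps B=0 W=0
Move 7: B@(0,2) -> caps B=0 W=0
Move 8: W@(0,1) -> caps B=0 W=0
Move 9: B@(1,1) -> caps B=1 W=0

Answer: 1 0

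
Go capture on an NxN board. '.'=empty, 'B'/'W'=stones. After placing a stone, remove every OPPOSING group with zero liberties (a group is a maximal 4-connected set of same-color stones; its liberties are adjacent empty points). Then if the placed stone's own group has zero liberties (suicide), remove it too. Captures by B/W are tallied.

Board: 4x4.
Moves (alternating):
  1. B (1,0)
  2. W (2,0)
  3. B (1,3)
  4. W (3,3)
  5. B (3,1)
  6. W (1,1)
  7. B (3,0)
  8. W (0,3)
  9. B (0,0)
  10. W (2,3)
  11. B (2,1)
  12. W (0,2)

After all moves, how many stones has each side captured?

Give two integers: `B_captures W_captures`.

Answer: 1 0

Derivation:
Move 1: B@(1,0) -> caps B=0 W=0
Move 2: W@(2,0) -> caps B=0 W=0
Move 3: B@(1,3) -> caps B=0 W=0
Move 4: W@(3,3) -> caps B=0 W=0
Move 5: B@(3,1) -> caps B=0 W=0
Move 6: W@(1,1) -> caps B=0 W=0
Move 7: B@(3,0) -> caps B=0 W=0
Move 8: W@(0,3) -> caps B=0 W=0
Move 9: B@(0,0) -> caps B=0 W=0
Move 10: W@(2,3) -> caps B=0 W=0
Move 11: B@(2,1) -> caps B=1 W=0
Move 12: W@(0,2) -> caps B=1 W=0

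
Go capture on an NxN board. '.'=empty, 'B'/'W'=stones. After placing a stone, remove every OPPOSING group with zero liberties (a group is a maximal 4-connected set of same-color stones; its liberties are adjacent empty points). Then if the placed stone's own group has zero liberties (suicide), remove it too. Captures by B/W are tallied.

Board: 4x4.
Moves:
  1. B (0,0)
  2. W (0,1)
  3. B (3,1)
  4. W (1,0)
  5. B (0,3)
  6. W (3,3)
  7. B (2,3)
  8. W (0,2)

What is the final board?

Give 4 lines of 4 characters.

Answer: .WWB
W...
...B
.B.W

Derivation:
Move 1: B@(0,0) -> caps B=0 W=0
Move 2: W@(0,1) -> caps B=0 W=0
Move 3: B@(3,1) -> caps B=0 W=0
Move 4: W@(1,0) -> caps B=0 W=1
Move 5: B@(0,3) -> caps B=0 W=1
Move 6: W@(3,3) -> caps B=0 W=1
Move 7: B@(2,3) -> caps B=0 W=1
Move 8: W@(0,2) -> caps B=0 W=1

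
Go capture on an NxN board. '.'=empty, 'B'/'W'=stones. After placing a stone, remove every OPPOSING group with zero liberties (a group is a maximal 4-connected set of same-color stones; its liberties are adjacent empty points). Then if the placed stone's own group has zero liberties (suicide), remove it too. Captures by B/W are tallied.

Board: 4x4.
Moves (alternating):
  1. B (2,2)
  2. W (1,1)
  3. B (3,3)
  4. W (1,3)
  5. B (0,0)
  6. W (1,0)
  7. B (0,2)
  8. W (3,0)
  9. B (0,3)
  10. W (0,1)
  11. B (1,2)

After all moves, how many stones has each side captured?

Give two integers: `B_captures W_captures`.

Move 1: B@(2,2) -> caps B=0 W=0
Move 2: W@(1,1) -> caps B=0 W=0
Move 3: B@(3,3) -> caps B=0 W=0
Move 4: W@(1,3) -> caps B=0 W=0
Move 5: B@(0,0) -> caps B=0 W=0
Move 6: W@(1,0) -> caps B=0 W=0
Move 7: B@(0,2) -> caps B=0 W=0
Move 8: W@(3,0) -> caps B=0 W=0
Move 9: B@(0,3) -> caps B=0 W=0
Move 10: W@(0,1) -> caps B=0 W=1
Move 11: B@(1,2) -> caps B=0 W=1

Answer: 0 1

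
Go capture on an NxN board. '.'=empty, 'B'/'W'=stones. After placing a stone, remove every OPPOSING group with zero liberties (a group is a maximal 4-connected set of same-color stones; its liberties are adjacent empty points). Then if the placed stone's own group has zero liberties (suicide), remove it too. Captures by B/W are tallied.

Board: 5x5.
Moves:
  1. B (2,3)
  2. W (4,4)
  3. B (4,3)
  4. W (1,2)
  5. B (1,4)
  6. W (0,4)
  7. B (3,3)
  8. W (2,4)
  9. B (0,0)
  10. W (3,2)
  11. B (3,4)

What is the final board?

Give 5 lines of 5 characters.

Answer: B...W
..W.B
...B.
..WBB
...B.

Derivation:
Move 1: B@(2,3) -> caps B=0 W=0
Move 2: W@(4,4) -> caps B=0 W=0
Move 3: B@(4,3) -> caps B=0 W=0
Move 4: W@(1,2) -> caps B=0 W=0
Move 5: B@(1,4) -> caps B=0 W=0
Move 6: W@(0,4) -> caps B=0 W=0
Move 7: B@(3,3) -> caps B=0 W=0
Move 8: W@(2,4) -> caps B=0 W=0
Move 9: B@(0,0) -> caps B=0 W=0
Move 10: W@(3,2) -> caps B=0 W=0
Move 11: B@(3,4) -> caps B=2 W=0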